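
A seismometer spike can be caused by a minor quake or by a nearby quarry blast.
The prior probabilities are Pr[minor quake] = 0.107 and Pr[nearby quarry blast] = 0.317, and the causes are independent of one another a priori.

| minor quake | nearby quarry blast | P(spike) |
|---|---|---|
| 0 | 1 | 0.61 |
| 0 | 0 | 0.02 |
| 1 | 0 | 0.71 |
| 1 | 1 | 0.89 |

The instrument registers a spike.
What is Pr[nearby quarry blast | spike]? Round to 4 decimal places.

Weight on nearby quarry blast=true, given the evidence: 0.172679 + 0.030188 = 0.202867
Normalizer over all consistent configurations: 0.02·0.893·0.683 + 0.61·0.893·0.317 + 0.71·0.107·0.683 + 0.89·0.107·0.317 = 0.266953
P(nearby quarry blast | spike) = 0.202867/0.266953 ≈ 0.7599

Pr[nearby quarry blast | spike] ≈ 0.7599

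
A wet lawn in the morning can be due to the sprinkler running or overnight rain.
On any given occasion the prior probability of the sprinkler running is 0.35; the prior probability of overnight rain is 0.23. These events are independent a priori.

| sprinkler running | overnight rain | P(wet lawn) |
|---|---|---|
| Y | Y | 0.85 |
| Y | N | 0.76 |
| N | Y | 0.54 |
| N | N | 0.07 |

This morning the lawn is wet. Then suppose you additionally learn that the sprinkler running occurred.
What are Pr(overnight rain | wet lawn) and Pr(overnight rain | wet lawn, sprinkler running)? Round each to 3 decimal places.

Pr(overnight rain | wet lawn) ≈ 0.383; Pr(overnight rain | wet lawn, sprinkler running) ≈ 0.250

Numerator (weight on configurations with overnight rain): 0.080730 + 0.068425 = 0.149155
Normalizer over all consistent configurations: 0.07*0.65*0.77 + 0.54*0.65*0.23 + 0.76*0.35*0.77 + 0.85*0.35*0.23 = 0.389010
Posterior = 0.149155 / 0.389010 ≈ 0.383

With the extra evidence:
By total probability over both values of overnight rain:
  P(wet lawn | sprinkler running) = 0.76×0.77 + 0.85×0.23
        = 0.585200 + 0.195500 = 0.780700
Keeping only the overnight rain-present terms gives 0.195500, so
  P(overnight rain | wet lawn, sprinkler running) = 0.195500 / 0.780700 ≈ 0.250
— sprinkler running explains away the evidence for overnight rain.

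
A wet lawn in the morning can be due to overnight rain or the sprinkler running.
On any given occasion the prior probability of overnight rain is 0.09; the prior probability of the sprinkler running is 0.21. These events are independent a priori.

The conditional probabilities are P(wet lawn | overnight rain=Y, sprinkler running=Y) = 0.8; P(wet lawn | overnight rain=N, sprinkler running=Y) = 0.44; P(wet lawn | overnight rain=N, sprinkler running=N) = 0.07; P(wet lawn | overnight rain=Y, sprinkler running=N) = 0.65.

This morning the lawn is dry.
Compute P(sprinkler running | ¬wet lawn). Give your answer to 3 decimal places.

Weight on sprinkler running=true, given the evidence: 0.107016 + 0.003780 = 0.110796
The normalizing constant is 0.93·0.91·0.79 + 0.56·0.91·0.21 + 0.35·0.09·0.79 + 0.2·0.09·0.21 = 0.804258
P(sprinkler running | ¬wet lawn) = 0.110796/0.804258 ≈ 0.138

P(sprinkler running | ¬wet lawn) ≈ 0.138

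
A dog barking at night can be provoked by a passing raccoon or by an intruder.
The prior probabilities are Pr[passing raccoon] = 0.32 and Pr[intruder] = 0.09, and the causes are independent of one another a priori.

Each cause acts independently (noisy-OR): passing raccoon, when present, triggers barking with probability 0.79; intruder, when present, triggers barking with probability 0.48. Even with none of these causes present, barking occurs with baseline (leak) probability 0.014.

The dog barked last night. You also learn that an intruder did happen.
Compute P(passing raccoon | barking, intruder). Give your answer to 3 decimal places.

P(passing raccoon | barking, intruder) ≈ 0.463

Under noisy-OR, P(barking | causes) = 1 − (1−0.014)·∏(1−qᵢ) over the active causes.
By total probability over both values of passing raccoon:
  P(barking | intruder) = 0.48728·0.68 + 0.892329·0.32
        = 0.331350 + 0.285545 = 0.616895
The terms with passing raccoon present sum to 0.285545, so
  P(passing raccoon | barking, intruder) = 0.285545 / 0.616895 ≈ 0.463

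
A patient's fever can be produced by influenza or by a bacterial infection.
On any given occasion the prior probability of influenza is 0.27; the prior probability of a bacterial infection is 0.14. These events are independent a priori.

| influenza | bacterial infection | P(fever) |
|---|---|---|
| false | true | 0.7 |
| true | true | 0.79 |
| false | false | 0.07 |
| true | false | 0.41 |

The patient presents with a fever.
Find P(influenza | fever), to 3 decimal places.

P(fever) = 0.07*0.73*0.86 + 0.7*0.73*0.14 + 0.41*0.27*0.86 + 0.79*0.27*0.14 = 0.043946 + 0.071540 + 0.095202 + 0.029862 = 0.240550
Of this, 0.125064 comes from 0.095202 + 0.029862 (the influenza=true cases).
So P(influenza | fever) = 0.125064/0.240550 ≈ 0.520.

P(influenza | fever) ≈ 0.520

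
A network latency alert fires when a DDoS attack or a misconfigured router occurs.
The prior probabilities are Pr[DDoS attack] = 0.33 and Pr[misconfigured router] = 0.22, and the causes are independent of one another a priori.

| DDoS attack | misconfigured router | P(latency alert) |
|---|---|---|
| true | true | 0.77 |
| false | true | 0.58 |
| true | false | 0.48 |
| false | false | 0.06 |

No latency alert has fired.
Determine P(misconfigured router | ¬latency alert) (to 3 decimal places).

P(misconfigured router | ¬latency alert) ≈ 0.112

By total probability over the 4 (DDoS attack, misconfigured router) configurations:
  P(¬latency alert) = 0.94*0.67*0.78 + 0.42*0.67*0.22 + 0.52*0.33*0.78 + 0.23*0.33*0.22
        = 0.491244 + 0.061908 + 0.133848 + 0.016698 = 0.703698
Configurations with misconfigured router contribute 0.078606, so
  P(misconfigured router | ¬latency alert) = 0.078606 / 0.703698 ≈ 0.112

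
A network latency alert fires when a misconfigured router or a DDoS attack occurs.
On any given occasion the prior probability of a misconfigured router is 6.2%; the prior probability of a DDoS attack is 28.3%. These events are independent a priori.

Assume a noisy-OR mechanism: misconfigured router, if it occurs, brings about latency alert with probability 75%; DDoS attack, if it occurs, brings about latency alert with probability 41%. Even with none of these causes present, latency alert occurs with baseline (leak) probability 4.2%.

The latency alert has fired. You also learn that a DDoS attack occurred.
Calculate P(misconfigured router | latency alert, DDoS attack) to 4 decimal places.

Under noisy-OR, P(latency alert | causes) = 1 − (1−0.042)·∏(1−qᵢ) over the active causes.
Enumerate both values of misconfigured router and weight by the priors:
  P(latency alert | DDoS attack) = 0.43478*0.938 + 0.858695*0.062
        = 0.407824 + 0.053239 = 0.461063
Configurations with misconfigured router contribute 0.053239, so
  P(misconfigured router | latency alert, DDoS attack) = 0.053239 / 0.461063 ≈ 0.1155

P(misconfigured router | latency alert, DDoS attack) ≈ 0.1155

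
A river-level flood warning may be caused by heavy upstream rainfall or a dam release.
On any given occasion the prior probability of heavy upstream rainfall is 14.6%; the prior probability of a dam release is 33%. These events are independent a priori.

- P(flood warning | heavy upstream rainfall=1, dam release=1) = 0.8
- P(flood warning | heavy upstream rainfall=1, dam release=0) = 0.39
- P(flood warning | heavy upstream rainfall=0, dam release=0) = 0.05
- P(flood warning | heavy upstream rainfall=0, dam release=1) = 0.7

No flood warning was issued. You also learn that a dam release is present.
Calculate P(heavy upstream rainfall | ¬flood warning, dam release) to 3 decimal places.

P(heavy upstream rainfall | ¬flood warning, dam release) ≈ 0.102

Numerator (weight on configurations with heavy upstream rainfall): 0.2×0.146 = 0.029200
Denominator P(¬flood warning | dam release): 0.3×0.854 + 0.2×0.146 = 0.285400
Posterior = 0.029200 / 0.285400 ≈ 0.102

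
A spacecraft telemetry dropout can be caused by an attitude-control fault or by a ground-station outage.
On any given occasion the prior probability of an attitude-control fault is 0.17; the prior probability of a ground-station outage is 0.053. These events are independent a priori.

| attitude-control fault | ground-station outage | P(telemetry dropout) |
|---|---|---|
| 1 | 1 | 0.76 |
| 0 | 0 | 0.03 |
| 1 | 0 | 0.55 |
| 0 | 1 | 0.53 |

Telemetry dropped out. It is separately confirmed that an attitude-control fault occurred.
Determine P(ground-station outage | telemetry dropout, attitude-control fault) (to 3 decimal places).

P(ground-station outage | telemetry dropout, attitude-control fault) ≈ 0.072

Numerator (weight on configurations with ground-station outage): 0.76×0.053 = 0.040280
The normalizing constant is 0.55×0.947 + 0.76×0.053 = 0.561130
Posterior = 0.040280 / 0.561130 ≈ 0.072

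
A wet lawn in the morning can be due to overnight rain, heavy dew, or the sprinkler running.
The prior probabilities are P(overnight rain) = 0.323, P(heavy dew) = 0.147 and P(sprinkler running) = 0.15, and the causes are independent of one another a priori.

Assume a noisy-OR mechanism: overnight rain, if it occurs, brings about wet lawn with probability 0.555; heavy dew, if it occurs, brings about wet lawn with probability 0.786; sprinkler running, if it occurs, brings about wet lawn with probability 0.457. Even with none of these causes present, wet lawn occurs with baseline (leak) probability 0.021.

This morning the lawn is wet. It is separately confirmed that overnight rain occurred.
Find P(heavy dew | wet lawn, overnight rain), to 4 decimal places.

Under noisy-OR, P(wet lawn | causes) = 1 − (1−0.021)·∏(1−qᵢ) over the active causes.
P(wet lawn | overnight rain) = 0.564345*0.853*0.85 + 0.763439*0.853*0.15 + 0.90677*0.147*0.85 + 0.949376*0.147*0.15 = 0.409178 + 0.097682 + 0.113301 + 0.020934 = 0.641095
The heavy dew-present share is 0.113301 + 0.020934 = 0.134235.
So P(heavy dew | wet lawn, overnight rain) = 0.134235/0.641095 ≈ 0.2094.

P(heavy dew | wet lawn, overnight rain) ≈ 0.2094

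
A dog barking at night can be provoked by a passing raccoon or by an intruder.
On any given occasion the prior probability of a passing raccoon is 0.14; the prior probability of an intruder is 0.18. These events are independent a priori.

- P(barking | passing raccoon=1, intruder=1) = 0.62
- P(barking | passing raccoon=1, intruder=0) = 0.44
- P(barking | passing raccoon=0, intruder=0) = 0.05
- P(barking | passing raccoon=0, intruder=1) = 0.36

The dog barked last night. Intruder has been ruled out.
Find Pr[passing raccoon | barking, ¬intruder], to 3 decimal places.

Numerator (weight on configurations with passing raccoon): 0.44·0.14 = 0.061600
Denominator P(barking | ¬intruder): 0.05·0.86 + 0.44·0.14 = 0.104600
Posterior = 0.061600 / 0.104600 ≈ 0.589

Pr[passing raccoon | barking, ¬intruder] ≈ 0.589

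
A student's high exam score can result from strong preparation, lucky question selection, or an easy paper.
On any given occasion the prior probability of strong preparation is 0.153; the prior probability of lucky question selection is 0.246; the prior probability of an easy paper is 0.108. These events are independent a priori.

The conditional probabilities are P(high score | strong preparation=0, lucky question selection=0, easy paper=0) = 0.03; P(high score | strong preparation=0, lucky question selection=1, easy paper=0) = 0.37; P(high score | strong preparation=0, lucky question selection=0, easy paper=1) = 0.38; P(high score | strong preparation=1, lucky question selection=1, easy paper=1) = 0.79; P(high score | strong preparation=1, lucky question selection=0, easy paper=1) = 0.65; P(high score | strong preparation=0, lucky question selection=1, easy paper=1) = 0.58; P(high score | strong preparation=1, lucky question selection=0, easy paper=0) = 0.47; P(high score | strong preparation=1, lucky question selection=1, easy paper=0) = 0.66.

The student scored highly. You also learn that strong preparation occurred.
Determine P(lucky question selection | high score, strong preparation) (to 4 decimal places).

P(lucky question selection | high score, strong preparation) ≈ 0.3100

P(high score | strong preparation) = 0.47·0.754·0.892 + 0.65·0.754·0.108 + 0.66·0.246·0.892 + 0.79·0.246·0.108 = 0.316107 + 0.052931 + 0.144825 + 0.020989 = 0.534852
The lucky question selection-present share is 0.144825 + 0.020989 = 0.165814.
P(lucky question selection | high score, strong preparation) = 0.165814 / 0.534852 ≈ 0.3100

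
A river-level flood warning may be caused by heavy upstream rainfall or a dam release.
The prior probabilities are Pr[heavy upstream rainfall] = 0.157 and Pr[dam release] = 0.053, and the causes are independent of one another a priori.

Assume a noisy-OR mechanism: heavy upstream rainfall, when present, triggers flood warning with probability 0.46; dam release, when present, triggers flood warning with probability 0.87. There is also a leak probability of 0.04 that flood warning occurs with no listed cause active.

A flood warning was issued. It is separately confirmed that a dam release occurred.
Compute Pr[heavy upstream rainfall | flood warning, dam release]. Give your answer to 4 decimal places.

Under noisy-OR, P(flood warning | causes) = 1 − (1−0.04)·∏(1−qᵢ) over the active causes.
By total probability over both values of heavy upstream rainfall:
  P(flood warning | dam release) = 0.8752*0.843 + 0.932608*0.157
        = 0.737794 + 0.146419 = 0.884213
Keeping only the heavy upstream rainfall-present terms gives 0.146419, so
  P(heavy upstream rainfall | flood warning, dam release) = 0.146419 / 0.884213 ≈ 0.1656

Pr[heavy upstream rainfall | flood warning, dam release] ≈ 0.1656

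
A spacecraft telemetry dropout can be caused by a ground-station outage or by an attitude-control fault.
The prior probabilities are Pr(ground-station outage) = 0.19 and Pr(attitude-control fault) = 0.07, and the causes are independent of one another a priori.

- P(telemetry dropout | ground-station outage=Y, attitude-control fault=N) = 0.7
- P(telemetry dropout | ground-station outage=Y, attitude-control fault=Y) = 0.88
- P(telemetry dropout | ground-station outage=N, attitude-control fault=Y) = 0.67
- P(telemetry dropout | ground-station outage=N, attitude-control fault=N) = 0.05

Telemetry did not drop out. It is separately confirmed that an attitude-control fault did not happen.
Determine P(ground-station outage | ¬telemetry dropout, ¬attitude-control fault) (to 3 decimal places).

P(ground-station outage | ¬telemetry dropout, ¬attitude-control fault) ≈ 0.069

Sum P(¬telemetry dropout|·) weighted by the priors over both values of ground-station outage:
  P(¬telemetry dropout | ¬attitude-control fault) = 0.95×0.81 + 0.3×0.19
        = 0.769500 + 0.057000 = 0.826500
Configurations with ground-station outage contribute 0.057000, so
  P(ground-station outage | ¬telemetry dropout, ¬attitude-control fault) = 0.057000 / 0.826500 ≈ 0.069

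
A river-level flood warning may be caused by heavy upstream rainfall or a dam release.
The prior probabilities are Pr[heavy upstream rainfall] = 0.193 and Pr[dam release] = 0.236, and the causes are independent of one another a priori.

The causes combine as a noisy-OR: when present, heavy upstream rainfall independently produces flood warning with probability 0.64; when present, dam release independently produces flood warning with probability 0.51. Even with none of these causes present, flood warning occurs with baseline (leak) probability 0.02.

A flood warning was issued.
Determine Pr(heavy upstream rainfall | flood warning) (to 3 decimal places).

Pr(heavy upstream rainfall | flood warning) ≈ 0.545

Under noisy-OR, P(flood warning | causes) = 1 − (1−0.02)·∏(1−qᵢ) over the active causes.
Enumerate the 4 (heavy upstream rainfall, dam release) configurations and weight by the priors:
  P(flood warning) = 0.02*0.807*0.764 + 0.5198*0.807*0.236 + 0.6472*0.193*0.764 + 0.827128*0.193*0.236
        = 0.012331 + 0.098997 + 0.095431 + 0.037674 = 0.244433
The terms with heavy upstream rainfall present sum to 0.133105, so
  P(heavy upstream rainfall | flood warning) = 0.133105 / 0.244433 ≈ 0.545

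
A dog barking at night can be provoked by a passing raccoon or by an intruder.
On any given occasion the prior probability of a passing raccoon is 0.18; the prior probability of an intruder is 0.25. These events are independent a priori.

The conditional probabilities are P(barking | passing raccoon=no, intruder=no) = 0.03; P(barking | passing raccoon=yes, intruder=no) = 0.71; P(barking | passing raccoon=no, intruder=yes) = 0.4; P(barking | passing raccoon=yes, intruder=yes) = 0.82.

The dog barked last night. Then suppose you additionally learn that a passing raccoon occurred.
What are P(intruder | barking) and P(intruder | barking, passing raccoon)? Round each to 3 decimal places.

P(intruder | barking) ≈ 0.510; P(intruder | barking, passing raccoon) ≈ 0.278

P(barking) = 0.03*0.82*0.75 + 0.4*0.82*0.25 + 0.71*0.18*0.75 + 0.82*0.18*0.25 = 0.018450 + 0.082000 + 0.095850 + 0.036900 = 0.233200
The intruder-present share is 0.082000 + 0.036900 = 0.118900.
P(intruder | barking) = 0.118900 / 0.233200 ≈ 0.510

With the extra evidence:
For the numerator, keep only intruder=true terms: 0.82·0.25 = 0.205000
Denominator P(barking | passing raccoon): 0.71·0.75 + 0.82·0.25 = 0.737500
P(intruder | barking, passing raccoon) = 0.205000/0.737500 ≈ 0.278
— passing raccoon explains away the evidence for intruder.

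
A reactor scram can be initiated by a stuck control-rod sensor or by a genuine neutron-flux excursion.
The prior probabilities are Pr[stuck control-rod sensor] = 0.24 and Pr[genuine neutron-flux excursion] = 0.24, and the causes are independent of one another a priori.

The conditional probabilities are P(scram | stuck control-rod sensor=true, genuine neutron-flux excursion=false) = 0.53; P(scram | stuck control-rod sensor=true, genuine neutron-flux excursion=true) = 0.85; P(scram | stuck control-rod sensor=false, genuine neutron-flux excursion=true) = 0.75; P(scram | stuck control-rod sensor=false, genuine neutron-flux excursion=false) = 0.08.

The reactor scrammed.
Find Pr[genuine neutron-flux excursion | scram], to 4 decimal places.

Enumerate the 4 (stuck control-rod sensor, genuine neutron-flux excursion) configurations and weight by the priors:
  P(scram) = 0.08·0.76·0.76 + 0.75·0.76·0.24 + 0.53·0.24·0.76 + 0.85·0.24·0.24
        = 0.046208 + 0.136800 + 0.096672 + 0.048960 = 0.328640
Keeping only the genuine neutron-flux excursion-present terms gives 0.185760, so
  P(genuine neutron-flux excursion | scram) = 0.185760 / 0.328640 ≈ 0.5652

Pr[genuine neutron-flux excursion | scram] ≈ 0.5652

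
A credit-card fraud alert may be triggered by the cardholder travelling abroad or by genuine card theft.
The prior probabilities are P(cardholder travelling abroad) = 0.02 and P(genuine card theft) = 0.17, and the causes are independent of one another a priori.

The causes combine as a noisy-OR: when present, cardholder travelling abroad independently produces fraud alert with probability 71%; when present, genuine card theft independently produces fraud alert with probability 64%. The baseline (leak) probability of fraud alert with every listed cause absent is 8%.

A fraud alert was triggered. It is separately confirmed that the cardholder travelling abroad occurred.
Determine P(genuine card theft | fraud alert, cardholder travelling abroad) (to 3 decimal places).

Under noisy-OR, P(fraud alert | causes) = 1 − (1−0.08)·∏(1−qᵢ) over the active causes.
For the numerator, keep only genuine card theft=true terms: 0.903952·0.17 = 0.153672
Normalizer over all consistent configurations: 0.7332·0.83 + 0.903952·0.17 = 0.762228
P(genuine card theft | fraud alert, cardholder travelling abroad) = 0.153672/0.762228 ≈ 0.202

P(genuine card theft | fraud alert, cardholder travelling abroad) ≈ 0.202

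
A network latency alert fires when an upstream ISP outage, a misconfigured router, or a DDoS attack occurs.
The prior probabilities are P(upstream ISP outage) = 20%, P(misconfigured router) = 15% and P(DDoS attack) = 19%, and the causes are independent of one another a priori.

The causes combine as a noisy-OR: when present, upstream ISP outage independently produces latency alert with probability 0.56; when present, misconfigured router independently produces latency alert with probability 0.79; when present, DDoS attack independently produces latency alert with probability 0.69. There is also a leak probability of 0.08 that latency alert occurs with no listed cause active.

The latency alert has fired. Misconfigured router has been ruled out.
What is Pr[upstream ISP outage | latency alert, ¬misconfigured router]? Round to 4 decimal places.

Under noisy-OR, P(latency alert | causes) = 1 − (1−0.08)·∏(1−qᵢ) over the active causes.
P(latency alert | ¬misconfigured router) = 0.08·0.8·0.81 + 0.7148·0.8·0.19 + 0.5952·0.2·0.81 + 0.874512·0.2·0.19 = 0.051840 + 0.108650 + 0.096422 + 0.033231 = 0.290143
Of this, 0.129653 comes from 0.096422 + 0.033231 (the upstream ISP outage=true cases).
So P(upstream ISP outage | latency alert, ¬misconfigured router) = 0.129653/0.290143 ≈ 0.4469.

Pr[upstream ISP outage | latency alert, ¬misconfigured router] ≈ 0.4469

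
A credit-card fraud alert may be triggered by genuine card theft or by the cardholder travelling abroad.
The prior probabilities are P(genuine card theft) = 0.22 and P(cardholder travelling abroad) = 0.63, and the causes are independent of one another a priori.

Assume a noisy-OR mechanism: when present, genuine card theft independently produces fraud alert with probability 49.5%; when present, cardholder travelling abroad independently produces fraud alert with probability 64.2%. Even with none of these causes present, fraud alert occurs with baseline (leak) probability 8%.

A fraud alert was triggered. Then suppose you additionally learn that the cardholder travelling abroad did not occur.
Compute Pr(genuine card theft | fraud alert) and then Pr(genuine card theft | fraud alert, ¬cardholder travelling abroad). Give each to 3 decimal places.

Under noisy-OR, P(fraud alert | causes) = 1 − (1−0.08)·∏(1−qᵢ) over the active causes.
P(fraud alert) = 0.08·0.78·0.37 + 0.67064·0.78·0.63 + 0.5354·0.22·0.37 + 0.833673·0.22·0.63 = 0.023088 + 0.329552 + 0.043582 + 0.115547 = 0.511769
Of this, 0.159129 comes from 0.043582 + 0.115547 (the genuine card theft=true cases).
P(genuine card theft | fraud alert) = 0.159129 / 0.511769 ≈ 0.311

Now also conditioning on cardholder travelling abroad≠true:
Enumerate both values of genuine card theft and weight by the priors:
  P(fraud alert | ¬cardholder travelling abroad) = 0.08*0.78 + 0.5354*0.22
        = 0.062400 + 0.117788 = 0.180188
The terms with genuine card theft present sum to 0.117788, so
  P(genuine card theft | fraud alert, ¬cardholder travelling abroad) = 0.117788 / 0.180188 ≈ 0.654
Ruling out cardholder travelling abroad raises the posterior on genuine card theft — the flip side of explaining away.

Pr(genuine card theft | fraud alert) ≈ 0.311; Pr(genuine card theft | fraud alert, ¬cardholder travelling abroad) ≈ 0.654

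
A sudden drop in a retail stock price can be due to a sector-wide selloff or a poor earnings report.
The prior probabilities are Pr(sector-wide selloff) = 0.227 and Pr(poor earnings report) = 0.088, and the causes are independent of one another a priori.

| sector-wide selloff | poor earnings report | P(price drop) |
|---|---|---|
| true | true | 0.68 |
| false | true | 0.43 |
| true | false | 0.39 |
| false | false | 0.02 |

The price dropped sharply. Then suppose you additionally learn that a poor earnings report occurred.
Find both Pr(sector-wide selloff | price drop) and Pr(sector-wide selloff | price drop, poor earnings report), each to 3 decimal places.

Pr(sector-wide selloff | price drop) ≈ 0.685; Pr(sector-wide selloff | price drop, poor earnings report) ≈ 0.317

By total probability over the 4 (sector-wide selloff, poor earnings report) configurations:
  P(price drop) = 0.02*0.773*0.912 + 0.43*0.773*0.088 + 0.39*0.227*0.912 + 0.68*0.227*0.088
        = 0.014100 + 0.029250 + 0.080739 + 0.013584 = 0.137673
Configurations with sector-wide selloff contribute 0.094323, so
  P(sector-wide selloff | price drop) = 0.094323 / 0.137673 ≈ 0.685

Now condition on the additional information:
By total probability over both values of sector-wide selloff:
  P(price drop | poor earnings report) = 0.43*0.773 + 0.68*0.227
        = 0.332390 + 0.154360 = 0.486750
Configurations with sector-wide selloff contribute 0.154360, so
  P(sector-wide selloff | price drop, poor earnings report) = 0.154360 / 0.486750 ≈ 0.317
— poor earnings report explains away the evidence for sector-wide selloff.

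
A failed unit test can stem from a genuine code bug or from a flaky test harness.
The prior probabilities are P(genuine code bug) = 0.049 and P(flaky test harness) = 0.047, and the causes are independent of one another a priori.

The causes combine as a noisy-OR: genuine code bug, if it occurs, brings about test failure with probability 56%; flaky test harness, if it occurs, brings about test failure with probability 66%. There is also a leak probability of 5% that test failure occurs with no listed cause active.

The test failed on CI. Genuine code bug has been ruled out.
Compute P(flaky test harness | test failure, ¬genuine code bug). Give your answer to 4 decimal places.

Under noisy-OR, P(test failure | causes) = 1 − (1−0.05)·∏(1−qᵢ) over the active causes.
P(test failure | ¬genuine code bug) = 0.05*0.953 + 0.677*0.047 = 0.047650 + 0.031819 = 0.079469
The flaky test harness-present share is 0.677*0.047 = 0.031819.
So P(flaky test harness | test failure, ¬genuine code bug) = 0.031819/0.079469 ≈ 0.4004.

P(flaky test harness | test failure, ¬genuine code bug) ≈ 0.4004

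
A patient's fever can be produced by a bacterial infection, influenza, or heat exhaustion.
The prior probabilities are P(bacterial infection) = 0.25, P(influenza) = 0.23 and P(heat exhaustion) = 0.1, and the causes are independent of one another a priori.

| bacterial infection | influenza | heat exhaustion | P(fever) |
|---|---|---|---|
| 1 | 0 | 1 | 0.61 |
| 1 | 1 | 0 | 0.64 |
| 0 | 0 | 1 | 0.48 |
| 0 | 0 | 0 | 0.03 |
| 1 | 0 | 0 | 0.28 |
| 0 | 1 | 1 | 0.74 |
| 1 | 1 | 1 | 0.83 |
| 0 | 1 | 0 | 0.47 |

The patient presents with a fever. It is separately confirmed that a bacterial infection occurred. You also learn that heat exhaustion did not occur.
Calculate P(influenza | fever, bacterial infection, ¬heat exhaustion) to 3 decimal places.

Weight on influenza=true, given the evidence: 0.64·0.23 = 0.147200
Denominator P(fever | bacterial infection, ¬heat exhaustion): 0.28·0.77 + 0.64·0.23 = 0.362800
Posterior = 0.147200 / 0.362800 ≈ 0.406

P(influenza | fever, bacterial infection, ¬heat exhaustion) ≈ 0.406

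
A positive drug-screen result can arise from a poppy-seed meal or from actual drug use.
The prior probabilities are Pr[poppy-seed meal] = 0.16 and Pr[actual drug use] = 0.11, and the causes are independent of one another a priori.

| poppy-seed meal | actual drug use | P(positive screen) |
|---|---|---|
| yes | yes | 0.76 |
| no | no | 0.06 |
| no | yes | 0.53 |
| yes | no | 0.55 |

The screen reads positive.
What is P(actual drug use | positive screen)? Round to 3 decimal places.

P(actual drug use | positive screen) ≈ 0.336

By total probability over the 4 (poppy-seed meal, actual drug use) configurations:
  P(positive screen) = 0.06×0.84×0.89 + 0.53×0.84×0.11 + 0.55×0.16×0.89 + 0.76×0.16×0.11
        = 0.044856 + 0.048972 + 0.078320 + 0.013376 = 0.185524
Keeping only the actual drug use-present terms gives 0.062348, so
  P(actual drug use | positive screen) = 0.062348 / 0.185524 ≈ 0.336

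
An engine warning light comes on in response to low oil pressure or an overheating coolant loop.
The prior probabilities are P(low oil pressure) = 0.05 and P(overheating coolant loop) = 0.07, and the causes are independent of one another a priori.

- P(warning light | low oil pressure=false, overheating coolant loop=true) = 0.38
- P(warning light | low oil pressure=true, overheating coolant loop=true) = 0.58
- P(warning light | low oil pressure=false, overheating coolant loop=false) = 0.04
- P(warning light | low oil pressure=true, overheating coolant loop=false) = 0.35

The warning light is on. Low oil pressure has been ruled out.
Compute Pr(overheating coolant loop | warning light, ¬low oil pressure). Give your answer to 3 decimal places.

Pr(overheating coolant loop | warning light, ¬low oil pressure) ≈ 0.417

P(warning light | ¬low oil pressure) = 0.04×0.93 + 0.38×0.07 = 0.037200 + 0.026600 = 0.063800
The overheating coolant loop-present share is 0.38×0.07 = 0.026600.
Hence the posterior is 0.026600/0.063800 ≈ 0.417.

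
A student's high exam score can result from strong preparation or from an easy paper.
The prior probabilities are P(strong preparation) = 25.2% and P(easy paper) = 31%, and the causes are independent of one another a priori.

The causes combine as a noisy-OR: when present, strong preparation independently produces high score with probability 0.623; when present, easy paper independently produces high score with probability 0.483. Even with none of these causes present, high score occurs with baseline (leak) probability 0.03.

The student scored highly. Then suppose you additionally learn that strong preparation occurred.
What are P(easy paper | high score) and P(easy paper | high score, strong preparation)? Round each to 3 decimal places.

P(easy paper | high score) ≈ 0.587; P(easy paper | high score, strong preparation) ≈ 0.365

Under noisy-OR, P(high score | causes) = 1 − (1−0.03)·∏(1−qᵢ) over the active causes.
P(high score) = 0.03*0.748*0.69 + 0.49851*0.748*0.31 + 0.63431*0.252*0.69 + 0.810938*0.252*0.31 = 0.015484 + 0.115594 + 0.110294 + 0.063350 = 0.304722
The easy paper-present share is 0.115594 + 0.063350 = 0.178944.
So P(easy paper | high score) = 0.178944/0.304722 ≈ 0.587.

With the extra evidence:
Sum P(high score|·) weighted by the priors over both values of easy paper:
  P(high score | strong preparation) = 0.63431·0.69 + 0.810938·0.31
        = 0.437674 + 0.251391 = 0.689065
Configurations with easy paper contribute 0.251391, so
  P(easy paper | high score, strong preparation) = 0.251391 / 0.689065 ≈ 0.365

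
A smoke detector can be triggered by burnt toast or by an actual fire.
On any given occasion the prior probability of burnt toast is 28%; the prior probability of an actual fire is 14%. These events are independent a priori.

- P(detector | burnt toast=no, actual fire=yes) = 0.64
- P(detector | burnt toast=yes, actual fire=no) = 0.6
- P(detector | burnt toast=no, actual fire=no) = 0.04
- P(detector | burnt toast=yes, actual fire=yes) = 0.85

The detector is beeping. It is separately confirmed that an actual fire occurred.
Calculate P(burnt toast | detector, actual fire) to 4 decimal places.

Enumerate both values of burnt toast and weight by the priors:
  P(detector | actual fire) = 0.64×0.72 + 0.85×0.28
        = 0.460800 + 0.238000 = 0.698800
The terms with burnt toast present sum to 0.238000, so
  P(burnt toast | detector, actual fire) = 0.238000 / 0.698800 ≈ 0.3406

P(burnt toast | detector, actual fire) ≈ 0.3406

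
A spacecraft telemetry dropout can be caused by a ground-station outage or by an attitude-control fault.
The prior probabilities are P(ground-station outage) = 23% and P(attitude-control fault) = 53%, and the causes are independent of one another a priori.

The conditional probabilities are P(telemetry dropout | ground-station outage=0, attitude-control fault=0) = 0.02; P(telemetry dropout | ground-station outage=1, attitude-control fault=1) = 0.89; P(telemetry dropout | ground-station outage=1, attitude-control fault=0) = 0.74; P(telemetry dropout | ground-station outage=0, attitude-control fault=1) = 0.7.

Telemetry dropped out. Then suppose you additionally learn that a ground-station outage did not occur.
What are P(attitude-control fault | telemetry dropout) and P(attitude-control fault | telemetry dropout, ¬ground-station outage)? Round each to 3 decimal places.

P(attitude-control fault | telemetry dropout) ≈ 0.819; P(attitude-control fault | telemetry dropout, ¬ground-station outage) ≈ 0.975

By total probability over the 4 (ground-station outage, attitude-control fault) configurations:
  P(telemetry dropout) = 0.02×0.77×0.47 + 0.7×0.77×0.53 + 0.74×0.23×0.47 + 0.89×0.23×0.53
        = 0.007238 + 0.285670 + 0.079994 + 0.108491 = 0.481393
Keeping only the attitude-control fault-present terms gives 0.394161, so
  P(attitude-control fault | telemetry dropout) = 0.394161 / 0.481393 ≈ 0.819

Now also conditioning on ground-station outage≠true:
For the numerator, keep only attitude-control fault=true terms: 0.7*0.53 = 0.371000
The normalizing constant is 0.02*0.47 + 0.7*0.53 = 0.380400
Posterior = 0.371000 / 0.380400 ≈ 0.975
Ruling out ground-station outage raises the posterior on attitude-control fault — the flip side of explaining away.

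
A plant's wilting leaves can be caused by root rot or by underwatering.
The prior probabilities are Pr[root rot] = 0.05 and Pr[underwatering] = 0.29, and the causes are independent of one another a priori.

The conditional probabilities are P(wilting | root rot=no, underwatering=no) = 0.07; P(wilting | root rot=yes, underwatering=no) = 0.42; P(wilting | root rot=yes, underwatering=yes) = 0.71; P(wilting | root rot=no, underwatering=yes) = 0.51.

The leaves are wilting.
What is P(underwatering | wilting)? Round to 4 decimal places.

By total probability over the 4 (root rot, underwatering) configurations:
  P(wilting) = 0.07×0.95×0.71 + 0.51×0.95×0.29 + 0.42×0.05×0.71 + 0.71×0.05×0.29
        = 0.047215 + 0.140505 + 0.014910 + 0.010295 = 0.212925
Keeping only the underwatering-present terms gives 0.150800, so
  P(underwatering | wilting) = 0.150800 / 0.212925 ≈ 0.7082

P(underwatering | wilting) ≈ 0.7082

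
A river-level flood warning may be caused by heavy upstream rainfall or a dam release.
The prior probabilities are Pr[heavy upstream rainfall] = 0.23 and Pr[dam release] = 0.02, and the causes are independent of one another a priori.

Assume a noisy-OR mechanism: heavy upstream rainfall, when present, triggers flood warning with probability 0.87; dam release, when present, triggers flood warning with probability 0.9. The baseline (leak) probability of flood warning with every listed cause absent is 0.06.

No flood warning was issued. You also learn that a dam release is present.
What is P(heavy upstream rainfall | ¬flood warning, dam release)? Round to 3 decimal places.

Under noisy-OR, P(flood warning | causes) = 1 − (1−0.06)·∏(1−qᵢ) over the active causes.
Sum P(¬flood warning|·) weighted by the priors over both values of heavy upstream rainfall:
  P(¬flood warning | dam release) = 0.094*0.77 + 0.01222*0.23
        = 0.072380 + 0.002811 = 0.075191
Configurations with heavy upstream rainfall contribute 0.002811, so
  P(heavy upstream rainfall | ¬flood warning, dam release) = 0.002811 / 0.075191 ≈ 0.037

P(heavy upstream rainfall | ¬flood warning, dam release) ≈ 0.037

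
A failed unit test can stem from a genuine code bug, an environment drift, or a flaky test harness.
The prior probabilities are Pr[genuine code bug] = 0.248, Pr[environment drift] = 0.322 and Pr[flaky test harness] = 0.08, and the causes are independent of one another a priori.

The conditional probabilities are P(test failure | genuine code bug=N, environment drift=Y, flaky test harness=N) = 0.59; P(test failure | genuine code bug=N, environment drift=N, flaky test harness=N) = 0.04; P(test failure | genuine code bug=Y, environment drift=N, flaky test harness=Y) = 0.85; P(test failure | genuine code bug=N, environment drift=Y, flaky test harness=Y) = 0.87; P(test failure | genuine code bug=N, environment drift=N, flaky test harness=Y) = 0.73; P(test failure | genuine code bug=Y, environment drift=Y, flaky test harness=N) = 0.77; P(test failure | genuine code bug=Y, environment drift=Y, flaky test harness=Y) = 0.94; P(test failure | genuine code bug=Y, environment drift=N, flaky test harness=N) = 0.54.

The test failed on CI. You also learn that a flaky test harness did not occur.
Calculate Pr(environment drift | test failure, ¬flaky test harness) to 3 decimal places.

Sum P(test failure|·) weighted by the priors over the 4 (genuine code bug, environment drift) configurations:
  P(test failure | ¬flaky test harness) = 0.04·0.752·0.678 + 0.59·0.752·0.322 + 0.54·0.248·0.678 + 0.77·0.248·0.322
        = 0.020394 + 0.142865 + 0.090798 + 0.061489 = 0.315546
Configurations with environment drift contribute 0.204354, so
  P(environment drift | test failure, ¬flaky test harness) = 0.204354 / 0.315546 ≈ 0.648

Pr(environment drift | test failure, ¬flaky test harness) ≈ 0.648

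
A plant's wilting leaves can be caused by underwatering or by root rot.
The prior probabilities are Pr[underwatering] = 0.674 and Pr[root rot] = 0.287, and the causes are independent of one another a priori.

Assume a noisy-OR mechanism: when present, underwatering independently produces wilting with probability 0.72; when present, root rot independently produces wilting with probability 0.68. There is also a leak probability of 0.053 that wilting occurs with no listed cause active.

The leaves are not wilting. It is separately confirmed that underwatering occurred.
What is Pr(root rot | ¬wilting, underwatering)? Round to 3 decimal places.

Pr(root rot | ¬wilting, underwatering) ≈ 0.114

Under noisy-OR, P(wilting | causes) = 1 − (1−0.053)·∏(1−qᵢ) over the active causes.
Weight on root rot=true, given the evidence: 0.084851*0.287 = 0.024352
Denominator P(¬wilting | underwatering): 0.26516*0.713 + 0.084851*0.287 = 0.213411
Posterior = 0.024352 / 0.213411 ≈ 0.114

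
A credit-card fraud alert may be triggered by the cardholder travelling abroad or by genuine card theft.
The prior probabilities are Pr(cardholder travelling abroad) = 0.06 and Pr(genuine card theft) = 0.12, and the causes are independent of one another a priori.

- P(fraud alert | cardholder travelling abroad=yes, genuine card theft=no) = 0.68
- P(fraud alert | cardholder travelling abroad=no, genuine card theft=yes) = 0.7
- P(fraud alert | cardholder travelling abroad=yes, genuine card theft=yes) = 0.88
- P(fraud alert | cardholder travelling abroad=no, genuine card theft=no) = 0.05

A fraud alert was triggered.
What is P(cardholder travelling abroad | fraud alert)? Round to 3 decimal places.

P(fraud alert) = 0.05×0.94×0.88 + 0.7×0.94×0.12 + 0.68×0.06×0.88 + 0.88×0.06×0.12 = 0.041360 + 0.078960 + 0.035904 + 0.006336 = 0.162560
Restricting to configurations with cardholder travelling abroad present: 0.035904 + 0.006336 = 0.042240.
Hence the posterior is 0.042240/0.162560 ≈ 0.260.

P(cardholder travelling abroad | fraud alert) ≈ 0.260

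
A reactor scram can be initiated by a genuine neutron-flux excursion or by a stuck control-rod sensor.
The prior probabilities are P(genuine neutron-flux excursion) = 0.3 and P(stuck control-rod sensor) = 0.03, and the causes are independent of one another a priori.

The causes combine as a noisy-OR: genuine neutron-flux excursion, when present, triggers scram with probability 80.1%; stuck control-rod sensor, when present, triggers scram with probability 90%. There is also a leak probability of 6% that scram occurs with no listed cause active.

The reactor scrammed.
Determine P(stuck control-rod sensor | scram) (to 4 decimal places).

P(stuck control-rod sensor | scram) ≈ 0.0913

Under noisy-OR, P(scram | causes) = 1 − (1−0.06)·∏(1−qᵢ) over the active causes.
Sum P(scram|·) weighted by the priors over the 4 (genuine neutron-flux excursion, stuck control-rod sensor) configurations:
  P(scram) = 0.06·0.7·0.97 + 0.906·0.7·0.03 + 0.81294·0.3·0.97 + 0.981294·0.3·0.03
        = 0.040740 + 0.019026 + 0.236566 + 0.008832 = 0.305164
Keeping only the stuck control-rod sensor-present terms gives 0.027858, so
  P(stuck control-rod sensor | scram) = 0.027858 / 0.305164 ≈ 0.0913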